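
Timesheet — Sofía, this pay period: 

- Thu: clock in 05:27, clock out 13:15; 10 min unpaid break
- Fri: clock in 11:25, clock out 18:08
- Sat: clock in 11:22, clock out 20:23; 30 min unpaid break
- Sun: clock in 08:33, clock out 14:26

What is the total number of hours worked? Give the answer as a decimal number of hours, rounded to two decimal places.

Thu: 05:27–13:15 = 7 h 48 min; less 10 min break → 7 h 38 min
Fri: 11:25–18:08 = 6 h 43 min
Sat: 11:22–20:23 = 9 h 1 min; less 30 min break → 8 h 31 min
Sun: 08:33–14:26 = 5 h 53 min
Total: 7 h 38 min + 6 h 43 min + 8 h 31 min + 5 h 53 min = 28 h 45 min.

28.75 hours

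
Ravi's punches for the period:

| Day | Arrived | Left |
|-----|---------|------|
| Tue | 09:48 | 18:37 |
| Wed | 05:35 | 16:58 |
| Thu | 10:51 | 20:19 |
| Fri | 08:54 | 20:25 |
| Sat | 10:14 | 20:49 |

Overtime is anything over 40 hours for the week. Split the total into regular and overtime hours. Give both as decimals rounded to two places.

Regular 40.00 hours, overtime 11.77 hours

Tue: 09:48–18:37 = 8 h 49 min
Wed: 05:35–16:58 = 11 h 23 min
Thu: 10:51–20:19 = 9 h 28 min
Fri: 08:54–20:25 = 11 h 31 min
Sat: 10:14–20:49 = 10 h 35 min
Total worked: 51 h 46 min = 51.77 h.
Threshold 40 h → overtime 11 h 46 min, regular 40 h 0 min.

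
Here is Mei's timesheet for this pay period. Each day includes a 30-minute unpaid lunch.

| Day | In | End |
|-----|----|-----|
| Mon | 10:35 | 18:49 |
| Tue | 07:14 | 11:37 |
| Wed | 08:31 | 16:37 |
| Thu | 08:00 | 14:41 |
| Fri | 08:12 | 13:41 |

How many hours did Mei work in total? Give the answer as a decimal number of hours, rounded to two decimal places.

30.38 hours

Mon: 10:35–18:49 = 8 h 14 min; less 30 min break → 7 h 44 min
Tue: 07:14–11:37 = 4 h 23 min; less 30 min break → 3 h 53 min
Wed: 08:31–16:37 = 8 h 6 min; less 30 min break → 7 h 36 min
Thu: 08:00–14:41 = 6 h 41 min; less 30 min break → 6 h 11 min
Fri: 08:12–13:41 = 5 h 29 min; less 30 min break → 4 h 59 min
Total: 7 h 44 min + 3 h 53 min + 7 h 36 min + 6 h 11 min + 4 h 59 min = 30 h 23 min.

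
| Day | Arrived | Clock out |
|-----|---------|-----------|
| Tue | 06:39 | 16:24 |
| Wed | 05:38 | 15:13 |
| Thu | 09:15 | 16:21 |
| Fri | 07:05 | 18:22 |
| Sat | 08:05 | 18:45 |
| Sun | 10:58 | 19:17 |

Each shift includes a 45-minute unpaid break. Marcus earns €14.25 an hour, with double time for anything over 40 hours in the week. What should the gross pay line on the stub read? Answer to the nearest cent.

€917.70

Tue: 06:39–16:24 = 9 h 45 min; less 45 min break → 9 h 0 min
Wed: 05:38–15:13 = 9 h 35 min; less 45 min break → 8 h 50 min
Thu: 09:15–16:21 = 7 h 6 min; less 45 min break → 6 h 21 min
Fri: 07:05–18:22 = 11 h 17 min; less 45 min break → 10 h 32 min
Sat: 08:05–18:45 = 10 h 40 min; less 45 min break → 9 h 55 min
Sun: 10:58–19:17 = 8 h 19 min; less 45 min break → 7 h 34 min
Total worked: 52 h 12 min = 3132 min.
Regular 40 h 0 min = 2400 min at €14.25/h; overtime 12 h 12 min = 732 min at €28.50/h.
Pay = (2400 × €14.25 + 732 × €28.50) ÷ 60 = €917.70.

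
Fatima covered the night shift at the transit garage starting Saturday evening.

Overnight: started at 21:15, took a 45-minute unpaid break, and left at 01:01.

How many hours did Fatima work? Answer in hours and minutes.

Overnight: 21:15 → midnight = 2 h 45 min; midnight → 01:01 = 1 h 1 min; span 3 h 46 min; less 45 min break → 3 h 1 min

3 h 1 min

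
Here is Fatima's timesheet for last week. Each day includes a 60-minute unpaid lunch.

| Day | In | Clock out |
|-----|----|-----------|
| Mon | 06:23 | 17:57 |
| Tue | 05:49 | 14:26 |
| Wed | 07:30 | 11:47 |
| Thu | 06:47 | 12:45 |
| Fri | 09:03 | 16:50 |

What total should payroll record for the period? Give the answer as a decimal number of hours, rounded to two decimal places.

Mon: 06:23–17:57 = 11 h 34 min; less 60 min break → 10 h 34 min
Tue: 05:49–14:26 = 8 h 37 min; less 60 min break → 7 h 37 min
Wed: 07:30–11:47 = 4 h 17 min; less 60 min break → 3 h 17 min
Thu: 06:47–12:45 = 5 h 58 min; less 60 min break → 4 h 58 min
Fri: 09:03–16:50 = 7 h 47 min; less 60 min break → 6 h 47 min
Total: 10 h 34 min + 7 h 37 min + 3 h 17 min + 4 h 58 min + 6 h 47 min = 33 h 13 min.

33.22 hours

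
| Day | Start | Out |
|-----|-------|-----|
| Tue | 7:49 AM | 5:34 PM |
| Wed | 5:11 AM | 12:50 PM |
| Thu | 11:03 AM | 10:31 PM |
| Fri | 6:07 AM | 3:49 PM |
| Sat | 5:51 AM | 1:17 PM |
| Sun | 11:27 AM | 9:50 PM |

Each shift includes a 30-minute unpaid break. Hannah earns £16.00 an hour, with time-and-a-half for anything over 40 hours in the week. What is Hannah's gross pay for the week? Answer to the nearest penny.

£961.20

Tue: 7:49 AM–5:34 PM = 9 h 45 min; less 30 min break → 9 h 15 min
Wed: 5:11 AM–12:50 PM = 7 h 39 min; less 30 min break → 7 h 9 min
Thu: 11:03 AM–10:31 PM = 11 h 28 min; less 30 min break → 10 h 58 min
Fri: 6:07 AM–3:49 PM = 9 h 42 min; less 30 min break → 9 h 12 min
Sat: 5:51 AM–1:17 PM = 7 h 26 min; less 30 min break → 6 h 56 min
Sun: 11:27 AM–9:50 PM = 10 h 23 min; less 30 min break → 9 h 53 min
Total worked: 53 h 23 min = 3203 min.
Regular 40 h 0 min = 2400 min at £16.00/h; overtime 13 h 23 min = 803 min at £24.00/h.
Pay = (2400 × £16.00 + 803 × £24.00) ÷ 60 = £961.20.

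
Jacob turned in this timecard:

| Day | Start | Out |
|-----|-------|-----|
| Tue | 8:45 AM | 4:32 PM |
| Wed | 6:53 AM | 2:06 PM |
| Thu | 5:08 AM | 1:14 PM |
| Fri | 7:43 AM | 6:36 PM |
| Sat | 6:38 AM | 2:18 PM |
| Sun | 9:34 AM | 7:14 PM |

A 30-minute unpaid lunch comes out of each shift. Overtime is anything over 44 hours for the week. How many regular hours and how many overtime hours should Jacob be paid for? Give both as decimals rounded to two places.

Tue: 8:45 AM–4:32 PM = 7 h 47 min; less 30 min break → 7 h 17 min
Wed: 6:53 AM–2:06 PM = 7 h 13 min; less 30 min break → 6 h 43 min
Thu: 5:08 AM–1:14 PM = 8 h 6 min; less 30 min break → 7 h 36 min
Fri: 7:43 AM–6:36 PM = 10 h 53 min; less 30 min break → 10 h 23 min
Sat: 6:38 AM–2:18 PM = 7 h 40 min; less 30 min break → 7 h 10 min
Sun: 9:34 AM–7:14 PM = 9 h 40 min; less 30 min break → 9 h 10 min
Total worked: 48 h 19 min = 48.32 h.
Threshold 44 h → overtime 4 h 19 min, regular 44 h 0 min.

Regular 44.00 hours, overtime 4.32 hours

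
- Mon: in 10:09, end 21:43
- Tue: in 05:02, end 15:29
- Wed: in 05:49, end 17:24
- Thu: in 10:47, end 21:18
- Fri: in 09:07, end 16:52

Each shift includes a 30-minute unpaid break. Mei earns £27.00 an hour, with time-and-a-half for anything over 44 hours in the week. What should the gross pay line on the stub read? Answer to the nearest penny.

Mon: 10:09–21:43 = 11 h 34 min; less 30 min break → 11 h 4 min
Tue: 05:02–15:29 = 10 h 27 min; less 30 min break → 9 h 57 min
Wed: 05:49–17:24 = 11 h 35 min; less 30 min break → 11 h 5 min
Thu: 10:47–21:18 = 10 h 31 min; less 30 min break → 10 h 1 min
Fri: 09:07–16:52 = 7 h 45 min; less 30 min break → 7 h 15 min
Total worked: 49 h 22 min = 2962 min.
Regular 44 h 0 min = 2640 min at £27.00/h; overtime 5 h 22 min = 322 min at £40.50/h.
Pay = (2640 × £27.00 + 322 × £40.50) ÷ 60 = £1405.35.

£1405.35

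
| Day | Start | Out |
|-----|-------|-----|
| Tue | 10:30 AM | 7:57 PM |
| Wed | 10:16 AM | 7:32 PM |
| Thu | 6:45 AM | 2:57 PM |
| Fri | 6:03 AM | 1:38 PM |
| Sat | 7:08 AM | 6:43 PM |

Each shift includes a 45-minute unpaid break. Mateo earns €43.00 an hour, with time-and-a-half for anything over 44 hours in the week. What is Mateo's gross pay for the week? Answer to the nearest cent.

€1820.33

Tue: 10:30 AM–7:57 PM = 9 h 27 min; less 45 min break → 8 h 42 min
Wed: 10:16 AM–7:32 PM = 9 h 16 min; less 45 min break → 8 h 31 min
Thu: 6:45 AM–2:57 PM = 8 h 12 min; less 45 min break → 7 h 27 min
Fri: 6:03 AM–1:38 PM = 7 h 35 min; less 45 min break → 6 h 50 min
Sat: 7:08 AM–6:43 PM = 11 h 35 min; less 45 min break → 10 h 50 min
Total worked: 42 h 20 min = 2540 min.
Regular 42 h 20 min = 2540 min at €43.00/h; overtime 0 h 0 min = 0 min at €64.50/h.
Pay = (2540 × €43.00 + 0 × €64.50) ÷ 60 = €1820.33.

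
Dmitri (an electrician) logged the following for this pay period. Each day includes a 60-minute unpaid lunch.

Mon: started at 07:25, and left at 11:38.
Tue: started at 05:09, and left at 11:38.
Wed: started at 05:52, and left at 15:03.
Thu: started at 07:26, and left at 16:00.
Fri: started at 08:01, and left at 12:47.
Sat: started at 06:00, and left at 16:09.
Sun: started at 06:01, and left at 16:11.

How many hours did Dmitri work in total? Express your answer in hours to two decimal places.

46.53 hours

Mon: 07:25–11:38 = 4 h 13 min; less 60 min break → 3 h 13 min
Tue: 05:09–11:38 = 6 h 29 min; less 60 min break → 5 h 29 min
Wed: 05:52–15:03 = 9 h 11 min; less 60 min break → 8 h 11 min
Thu: 07:26–16:00 = 8 h 34 min; less 60 min break → 7 h 34 min
Fri: 08:01–12:47 = 4 h 46 min; less 60 min break → 3 h 46 min
Sat: 06:00–16:09 = 10 h 9 min; less 60 min break → 9 h 9 min
Sun: 06:01–16:11 = 10 h 10 min; less 60 min break → 9 h 10 min
Total: 3 h 13 min + 5 h 29 min + 8 h 11 min + 7 h 34 min + 3 h 46 min + 9 h 9 min + 9 h 10 min = 46 h 32 min.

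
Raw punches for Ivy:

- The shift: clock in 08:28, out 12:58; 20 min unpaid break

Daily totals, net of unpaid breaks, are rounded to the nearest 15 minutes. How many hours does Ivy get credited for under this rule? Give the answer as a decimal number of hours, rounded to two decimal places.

The shift: 08:28–12:58 = 4 h 30 min − 20 min = 4 h 10 min → rounds to 4 h 15 min

4.25 hours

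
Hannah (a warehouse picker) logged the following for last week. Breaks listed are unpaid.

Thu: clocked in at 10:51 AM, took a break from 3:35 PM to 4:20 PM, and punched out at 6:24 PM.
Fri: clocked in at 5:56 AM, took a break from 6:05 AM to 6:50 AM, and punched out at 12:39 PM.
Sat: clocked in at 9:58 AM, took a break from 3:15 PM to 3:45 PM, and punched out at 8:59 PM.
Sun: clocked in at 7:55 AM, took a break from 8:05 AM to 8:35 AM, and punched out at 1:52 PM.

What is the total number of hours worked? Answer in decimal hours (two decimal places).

Thu: 10:51 AM–6:24 PM = 7 h 33 min; less 45 min break → 6 h 48 min
Fri: 5:56 AM–12:39 PM = 6 h 43 min; less 45 min break → 5 h 58 min
Sat: 9:58 AM–8:59 PM = 11 h 1 min; less 30 min break → 10 h 31 min
Sun: 7:55 AM–1:52 PM = 5 h 57 min; less 30 min break → 5 h 27 min
Total: 6 h 48 min + 5 h 58 min + 10 h 31 min + 5 h 27 min = 28 h 44 min.

28.73 hours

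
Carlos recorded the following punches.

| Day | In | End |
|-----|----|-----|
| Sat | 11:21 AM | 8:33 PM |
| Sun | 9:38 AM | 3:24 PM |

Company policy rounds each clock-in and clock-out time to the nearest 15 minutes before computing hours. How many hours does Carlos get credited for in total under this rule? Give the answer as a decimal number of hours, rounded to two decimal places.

Sat: in 11:21 AM→11:15 AM, out 8:33 PM→8:30 PM; 9 h 15 min
Sun: in 9:38 AM→9:45 AM, out 3:24 PM→3:30 PM; 5 h 45 min
Total credited: 15 h 0 min.

15.00 hours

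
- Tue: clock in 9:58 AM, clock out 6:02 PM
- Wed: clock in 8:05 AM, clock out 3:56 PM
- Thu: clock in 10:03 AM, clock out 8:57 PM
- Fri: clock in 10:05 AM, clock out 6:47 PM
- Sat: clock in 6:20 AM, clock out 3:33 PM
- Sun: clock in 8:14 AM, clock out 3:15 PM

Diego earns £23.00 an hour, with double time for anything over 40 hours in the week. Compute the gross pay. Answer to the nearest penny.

Tue: 9:58 AM–6:02 PM = 8 h 4 min
Wed: 8:05 AM–3:56 PM = 7 h 51 min
Thu: 10:03 AM–8:57 PM = 10 h 54 min
Fri: 10:05 AM–6:47 PM = 8 h 42 min
Sat: 6:20 AM–3:33 PM = 9 h 13 min
Sun: 8:14 AM–3:15 PM = 7 h 1 min
Total worked: 51 h 45 min = 3105 min.
Regular 40 h 0 min = 2400 min at £23.00/h; overtime 11 h 45 min = 705 min at £46.00/h.
Pay = (2400 × £23.00 + 705 × £46.00) ÷ 60 = £1460.50.

£1460.50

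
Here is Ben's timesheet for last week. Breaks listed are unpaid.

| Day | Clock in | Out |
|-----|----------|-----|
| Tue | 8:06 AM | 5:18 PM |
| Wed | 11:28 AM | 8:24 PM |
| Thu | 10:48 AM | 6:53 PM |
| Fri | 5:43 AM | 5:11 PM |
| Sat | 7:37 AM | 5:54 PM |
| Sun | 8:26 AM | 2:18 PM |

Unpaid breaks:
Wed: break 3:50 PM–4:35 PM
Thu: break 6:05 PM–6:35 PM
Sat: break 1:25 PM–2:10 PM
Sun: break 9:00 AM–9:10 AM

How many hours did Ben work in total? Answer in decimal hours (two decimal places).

51.67 hours

Tue: 8:06 AM–5:18 PM = 9 h 12 min
Wed: 11:28 AM–8:24 PM = 8 h 56 min; less 45 min break → 8 h 11 min
Thu: 10:48 AM–6:53 PM = 8 h 5 min; less 30 min break → 7 h 35 min
Fri: 5:43 AM–5:11 PM = 11 h 28 min
Sat: 7:37 AM–5:54 PM = 10 h 17 min; less 45 min break → 9 h 32 min
Sun: 8:26 AM–2:18 PM = 5 h 52 min; less 10 min break → 5 h 42 min
Total: 9 h 12 min + 8 h 11 min + 7 h 35 min + 11 h 28 min + 9 h 32 min + 5 h 42 min = 51 h 40 min.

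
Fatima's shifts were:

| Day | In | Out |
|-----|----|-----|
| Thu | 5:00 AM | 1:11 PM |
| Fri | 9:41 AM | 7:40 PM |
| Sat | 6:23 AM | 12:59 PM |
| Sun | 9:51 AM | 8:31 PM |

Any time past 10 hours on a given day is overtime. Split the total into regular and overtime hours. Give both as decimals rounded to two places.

Regular 34.77 hours, overtime 0.67 hours

Thu: 5:00 AM–1:11 PM = 8 h 11 min
Fri: 9:41 AM–7:40 PM = 9 h 59 min
Sat: 6:23 AM–12:59 PM = 6 h 36 min
Sun: 9:51 AM–8:31 PM = 10 h 40 min
Thu reg 8 h 11 min / OT 0 h 0 min; Fri reg 9 h 59 min / OT 0 h 0 min; Sat reg 6 h 36 min / OT 0 h 0 min; Sun reg 10 h 0 min / OT 0 h 40 min.
Totals: regular 34 h 46 min, overtime 0 h 40 min.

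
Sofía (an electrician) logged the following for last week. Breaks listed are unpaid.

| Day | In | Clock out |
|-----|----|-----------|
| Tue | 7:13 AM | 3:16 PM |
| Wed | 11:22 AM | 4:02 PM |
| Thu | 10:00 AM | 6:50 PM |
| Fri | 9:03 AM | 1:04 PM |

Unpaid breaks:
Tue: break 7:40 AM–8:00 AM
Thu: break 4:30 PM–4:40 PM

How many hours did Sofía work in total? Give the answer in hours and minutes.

Tue: 7:13 AM–3:16 PM = 8 h 3 min; less 20 min break → 7 h 43 min
Wed: 11:22 AM–4:02 PM = 4 h 40 min
Thu: 10:00 AM–6:50 PM = 8 h 50 min; less 10 min break → 8 h 40 min
Fri: 9:03 AM–1:04 PM = 4 h 1 min
Total: 7 h 43 min + 4 h 40 min + 8 h 40 min + 4 h 1 min = 25 h 4 min.

25 h 4 min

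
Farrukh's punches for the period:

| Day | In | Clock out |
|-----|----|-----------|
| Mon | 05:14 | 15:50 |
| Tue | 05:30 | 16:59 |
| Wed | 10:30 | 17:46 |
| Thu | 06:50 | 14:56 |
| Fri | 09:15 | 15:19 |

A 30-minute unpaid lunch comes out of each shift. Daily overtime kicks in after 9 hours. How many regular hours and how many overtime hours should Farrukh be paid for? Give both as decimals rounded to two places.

Mon: 05:14–15:50 = 10 h 36 min; less 30 min break → 10 h 6 min
Tue: 05:30–16:59 = 11 h 29 min; less 30 min break → 10 h 59 min
Wed: 10:30–17:46 = 7 h 16 min; less 30 min break → 6 h 46 min
Thu: 06:50–14:56 = 8 h 6 min; less 30 min break → 7 h 36 min
Fri: 09:15–15:19 = 6 h 4 min; less 30 min break → 5 h 34 min
Mon reg 9 h 0 min / OT 1 h 6 min; Tue reg 9 h 0 min / OT 1 h 59 min; Wed reg 6 h 46 min / OT 0 h 0 min; Thu reg 7 h 36 min / OT 0 h 0 min; Fri reg 5 h 34 min / OT 0 h 0 min.
Totals: regular 37 h 56 min, overtime 3 h 5 min.

Regular 37.93 hours, overtime 3.08 hours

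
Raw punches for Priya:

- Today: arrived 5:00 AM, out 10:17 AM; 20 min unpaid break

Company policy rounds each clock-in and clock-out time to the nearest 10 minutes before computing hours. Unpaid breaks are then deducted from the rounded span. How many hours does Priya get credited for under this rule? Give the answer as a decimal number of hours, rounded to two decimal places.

Today: in 5:00 AM→5:00 AM, out 10:17 AM→10:20 AM; 5 h 20 min − 20 min = 5 h 0 min

5.00 hours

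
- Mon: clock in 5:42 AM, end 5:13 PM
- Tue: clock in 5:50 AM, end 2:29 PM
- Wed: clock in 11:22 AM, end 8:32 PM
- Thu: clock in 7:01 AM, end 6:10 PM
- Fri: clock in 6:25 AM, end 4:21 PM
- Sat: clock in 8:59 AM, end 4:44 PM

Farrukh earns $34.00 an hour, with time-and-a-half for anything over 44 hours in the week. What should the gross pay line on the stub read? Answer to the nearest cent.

$2218.50

Mon: 5:42 AM–5:13 PM = 11 h 31 min
Tue: 5:50 AM–2:29 PM = 8 h 39 min
Wed: 11:22 AM–8:32 PM = 9 h 10 min
Thu: 7:01 AM–6:10 PM = 11 h 9 min
Fri: 6:25 AM–4:21 PM = 9 h 56 min
Sat: 8:59 AM–4:44 PM = 7 h 45 min
Total worked: 58 h 10 min = 3490 min.
Regular 44 h 0 min = 2640 min at $34.00/h; overtime 14 h 10 min = 850 min at $51.00/h.
Pay = (2640 × $34.00 + 850 × $51.00) ÷ 60 = $2218.50.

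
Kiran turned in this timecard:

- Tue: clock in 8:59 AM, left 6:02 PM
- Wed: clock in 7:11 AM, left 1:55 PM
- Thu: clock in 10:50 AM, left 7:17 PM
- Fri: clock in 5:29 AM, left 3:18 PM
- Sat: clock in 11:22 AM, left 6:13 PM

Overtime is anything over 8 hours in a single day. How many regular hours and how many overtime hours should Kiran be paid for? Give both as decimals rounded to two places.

Regular 37.58 hours, overtime 3.32 hours

Tue: 8:59 AM–6:02 PM = 9 h 3 min
Wed: 7:11 AM–1:55 PM = 6 h 44 min
Thu: 10:50 AM–7:17 PM = 8 h 27 min
Fri: 5:29 AM–3:18 PM = 9 h 49 min
Sat: 11:22 AM–6:13 PM = 6 h 51 min
Tue reg 8 h 0 min / OT 1 h 3 min; Wed reg 6 h 44 min / OT 0 h 0 min; Thu reg 8 h 0 min / OT 0 h 27 min; Fri reg 8 h 0 min / OT 1 h 49 min; Sat reg 6 h 51 min / OT 0 h 0 min.
Totals: regular 37 h 35 min, overtime 3 h 19 min.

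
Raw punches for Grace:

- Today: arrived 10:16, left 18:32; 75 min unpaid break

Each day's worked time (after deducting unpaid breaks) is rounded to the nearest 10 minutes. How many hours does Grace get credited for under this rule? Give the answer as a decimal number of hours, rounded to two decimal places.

7.00 hours

Today: 10:16–18:32 = 8 h 16 min − 75 min = 7 h 1 min → rounds to 7 h 0 min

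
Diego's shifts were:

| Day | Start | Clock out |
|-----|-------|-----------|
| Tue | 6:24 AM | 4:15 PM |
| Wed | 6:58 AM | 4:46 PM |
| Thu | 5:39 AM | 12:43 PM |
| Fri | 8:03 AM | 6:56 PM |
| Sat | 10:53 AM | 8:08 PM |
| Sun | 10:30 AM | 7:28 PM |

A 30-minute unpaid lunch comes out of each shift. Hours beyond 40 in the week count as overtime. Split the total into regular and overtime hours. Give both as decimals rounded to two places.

Regular 40.00 hours, overtime 12.82 hours

Tue: 6:24 AM–4:15 PM = 9 h 51 min; less 30 min break → 9 h 21 min
Wed: 6:58 AM–4:46 PM = 9 h 48 min; less 30 min break → 9 h 18 min
Thu: 5:39 AM–12:43 PM = 7 h 4 min; less 30 min break → 6 h 34 min
Fri: 8:03 AM–6:56 PM = 10 h 53 min; less 30 min break → 10 h 23 min
Sat: 10:53 AM–8:08 PM = 9 h 15 min; less 30 min break → 8 h 45 min
Sun: 10:30 AM–7:28 PM = 8 h 58 min; less 30 min break → 8 h 28 min
Total worked: 52 h 49 min = 52.82 h.
Threshold 40 h → overtime 12 h 49 min, regular 40 h 0 min.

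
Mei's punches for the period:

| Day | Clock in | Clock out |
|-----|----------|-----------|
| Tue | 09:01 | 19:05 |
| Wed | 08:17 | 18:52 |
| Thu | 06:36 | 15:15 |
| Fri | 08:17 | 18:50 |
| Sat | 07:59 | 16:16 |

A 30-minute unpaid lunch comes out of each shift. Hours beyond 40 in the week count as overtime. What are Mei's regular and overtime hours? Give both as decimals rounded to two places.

Regular 40.00 hours, overtime 5.63 hours

Tue: 09:01–19:05 = 10 h 4 min; less 30 min break → 9 h 34 min
Wed: 08:17–18:52 = 10 h 35 min; less 30 min break → 10 h 5 min
Thu: 06:36–15:15 = 8 h 39 min; less 30 min break → 8 h 9 min
Fri: 08:17–18:50 = 10 h 33 min; less 30 min break → 10 h 3 min
Sat: 07:59–16:16 = 8 h 17 min; less 30 min break → 7 h 47 min
Total worked: 45 h 38 min = 45.63 h.
Threshold 40 h → overtime 5 h 38 min, regular 40 h 0 min.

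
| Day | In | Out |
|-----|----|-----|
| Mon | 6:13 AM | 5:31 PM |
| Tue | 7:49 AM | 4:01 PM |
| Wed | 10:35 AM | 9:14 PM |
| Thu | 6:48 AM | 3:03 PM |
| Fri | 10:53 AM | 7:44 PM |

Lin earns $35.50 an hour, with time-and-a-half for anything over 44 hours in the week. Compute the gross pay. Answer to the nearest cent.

$1735.06

Mon: 6:13 AM–5:31 PM = 11 h 18 min
Tue: 7:49 AM–4:01 PM = 8 h 12 min
Wed: 10:35 AM–9:14 PM = 10 h 39 min
Thu: 6:48 AM–3:03 PM = 8 h 15 min
Fri: 10:53 AM–7:44 PM = 8 h 51 min
Total worked: 47 h 15 min = 2835 min.
Regular 44 h 0 min = 2640 min at $35.50/h; overtime 3 h 15 min = 195 min at $53.25/h.
Pay = (2640 × $35.50 + 195 × $53.25) ÷ 60 = $1735.06.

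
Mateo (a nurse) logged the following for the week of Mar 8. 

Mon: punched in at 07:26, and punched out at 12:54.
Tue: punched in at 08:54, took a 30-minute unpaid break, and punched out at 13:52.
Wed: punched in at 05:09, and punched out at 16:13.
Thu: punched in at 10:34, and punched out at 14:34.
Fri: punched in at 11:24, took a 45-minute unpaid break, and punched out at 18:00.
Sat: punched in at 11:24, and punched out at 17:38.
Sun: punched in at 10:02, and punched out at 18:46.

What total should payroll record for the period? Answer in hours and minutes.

45 h 49 min

Mon: 07:26–12:54 = 5 h 28 min
Tue: 08:54–13:52 = 4 h 58 min; less 30 min break → 4 h 28 min
Wed: 05:09–16:13 = 11 h 4 min
Thu: 10:34–14:34 = 4 h 0 min
Fri: 11:24–18:00 = 6 h 36 min; less 45 min break → 5 h 51 min
Sat: 11:24–17:38 = 6 h 14 min
Sun: 10:02–18:46 = 8 h 44 min
Total: 5 h 28 min + 4 h 28 min + 11 h 4 min + 4 h 0 min + 5 h 51 min + 6 h 14 min + 8 h 44 min = 45 h 49 min.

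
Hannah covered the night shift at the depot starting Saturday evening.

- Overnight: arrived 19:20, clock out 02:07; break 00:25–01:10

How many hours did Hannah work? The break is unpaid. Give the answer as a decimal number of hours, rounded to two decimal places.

Overnight: 19:20 → midnight = 4 h 40 min; midnight → 02:07 = 2 h 7 min; span 6 h 47 min; less 45 min break → 6 h 2 min

6.03 hours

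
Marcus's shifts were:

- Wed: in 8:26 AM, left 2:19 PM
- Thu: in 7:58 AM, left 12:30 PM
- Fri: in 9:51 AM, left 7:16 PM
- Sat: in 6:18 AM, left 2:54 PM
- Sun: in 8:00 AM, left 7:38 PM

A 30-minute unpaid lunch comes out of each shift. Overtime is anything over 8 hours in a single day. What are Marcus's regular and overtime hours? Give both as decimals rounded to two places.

Wed: 8:26 AM–2:19 PM = 5 h 53 min; less 30 min break → 5 h 23 min
Thu: 7:58 AM–12:30 PM = 4 h 32 min; less 30 min break → 4 h 2 min
Fri: 9:51 AM–7:16 PM = 9 h 25 min; less 30 min break → 8 h 55 min
Sat: 6:18 AM–2:54 PM = 8 h 36 min; less 30 min break → 8 h 6 min
Sun: 8:00 AM–7:38 PM = 11 h 38 min; less 30 min break → 11 h 8 min
Wed reg 5 h 23 min / OT 0 h 0 min; Thu reg 4 h 2 min / OT 0 h 0 min; Fri reg 8 h 0 min / OT 0 h 55 min; Sat reg 8 h 0 min / OT 0 h 6 min; Sun reg 8 h 0 min / OT 3 h 8 min.
Totals: regular 33 h 25 min, overtime 4 h 9 min.

Regular 33.42 hours, overtime 4.15 hours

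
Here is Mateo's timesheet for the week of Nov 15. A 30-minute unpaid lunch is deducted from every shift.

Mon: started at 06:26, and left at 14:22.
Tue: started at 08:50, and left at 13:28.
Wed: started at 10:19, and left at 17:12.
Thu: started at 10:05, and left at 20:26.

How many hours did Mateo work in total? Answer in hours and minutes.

27 h 48 min

Mon: 06:26–14:22 = 7 h 56 min; less 30 min break → 7 h 26 min
Tue: 08:50–13:28 = 4 h 38 min; less 30 min break → 4 h 8 min
Wed: 10:19–17:12 = 6 h 53 min; less 30 min break → 6 h 23 min
Thu: 10:05–20:26 = 10 h 21 min; less 30 min break → 9 h 51 min
Total: 7 h 26 min + 4 h 8 min + 6 h 23 min + 9 h 51 min = 27 h 48 min.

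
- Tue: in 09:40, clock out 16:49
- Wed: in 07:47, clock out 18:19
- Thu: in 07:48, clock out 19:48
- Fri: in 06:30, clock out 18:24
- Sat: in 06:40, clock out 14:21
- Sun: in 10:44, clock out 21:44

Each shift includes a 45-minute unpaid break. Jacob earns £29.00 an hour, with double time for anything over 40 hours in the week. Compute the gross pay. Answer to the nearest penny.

Tue: 09:40–16:49 = 7 h 9 min; less 45 min break → 6 h 24 min
Wed: 07:47–18:19 = 10 h 32 min; less 45 min break → 9 h 47 min
Thu: 07:48–19:48 = 12 h 0 min; less 45 min break → 11 h 15 min
Fri: 06:30–18:24 = 11 h 54 min; less 45 min break → 11 h 9 min
Sat: 06:40–14:21 = 7 h 41 min; less 45 min break → 6 h 56 min
Sun: 10:44–21:44 = 11 h 0 min; less 45 min break → 10 h 15 min
Total worked: 55 h 46 min = 3346 min.
Regular 40 h 0 min = 2400 min at £29.00/h; overtime 15 h 46 min = 946 min at £58.00/h.
Pay = (2400 × £29.00 + 946 × £58.00) ÷ 60 = £2074.47.

£2074.47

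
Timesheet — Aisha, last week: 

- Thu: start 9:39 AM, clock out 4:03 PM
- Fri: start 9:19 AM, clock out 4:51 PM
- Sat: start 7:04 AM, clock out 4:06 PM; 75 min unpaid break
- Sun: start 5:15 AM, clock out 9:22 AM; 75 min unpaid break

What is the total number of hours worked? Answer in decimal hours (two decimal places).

24.58 hours

Thu: 9:39 AM–4:03 PM = 6 h 24 min
Fri: 9:19 AM–4:51 PM = 7 h 32 min
Sat: 7:04 AM–4:06 PM = 9 h 2 min; less 75 min break → 7 h 47 min
Sun: 5:15 AM–9:22 AM = 4 h 7 min; less 75 min break → 2 h 52 min
Total: 6 h 24 min + 7 h 32 min + 7 h 47 min + 2 h 52 min = 24 h 35 min.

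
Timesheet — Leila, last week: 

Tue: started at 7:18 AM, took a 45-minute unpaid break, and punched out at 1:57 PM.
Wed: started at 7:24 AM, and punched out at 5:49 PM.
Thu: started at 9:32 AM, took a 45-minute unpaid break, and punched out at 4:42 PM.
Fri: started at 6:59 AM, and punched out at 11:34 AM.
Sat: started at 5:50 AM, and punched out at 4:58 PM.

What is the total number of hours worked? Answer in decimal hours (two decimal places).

Tue: 7:18 AM–1:57 PM = 6 h 39 min; less 45 min break → 5 h 54 min
Wed: 7:24 AM–5:49 PM = 10 h 25 min
Thu: 9:32 AM–4:42 PM = 7 h 10 min; less 45 min break → 6 h 25 min
Fri: 6:59 AM–11:34 AM = 4 h 35 min
Sat: 5:50 AM–4:58 PM = 11 h 8 min
Total: 5 h 54 min + 10 h 25 min + 6 h 25 min + 4 h 35 min + 11 h 8 min = 38 h 27 min.

38.45 hours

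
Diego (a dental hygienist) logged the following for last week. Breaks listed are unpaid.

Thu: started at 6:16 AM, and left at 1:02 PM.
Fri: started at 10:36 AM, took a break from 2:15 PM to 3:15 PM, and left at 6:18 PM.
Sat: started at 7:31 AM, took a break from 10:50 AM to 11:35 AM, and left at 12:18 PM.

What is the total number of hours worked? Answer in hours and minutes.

Thu: 6:16 AM–1:02 PM = 6 h 46 min
Fri: 10:36 AM–6:18 PM = 7 h 42 min; less 60 min break → 6 h 42 min
Sat: 7:31 AM–12:18 PM = 4 h 47 min; less 45 min break → 4 h 2 min
Total: 6 h 46 min + 6 h 42 min + 4 h 2 min = 17 h 30 min.

17 h 30 min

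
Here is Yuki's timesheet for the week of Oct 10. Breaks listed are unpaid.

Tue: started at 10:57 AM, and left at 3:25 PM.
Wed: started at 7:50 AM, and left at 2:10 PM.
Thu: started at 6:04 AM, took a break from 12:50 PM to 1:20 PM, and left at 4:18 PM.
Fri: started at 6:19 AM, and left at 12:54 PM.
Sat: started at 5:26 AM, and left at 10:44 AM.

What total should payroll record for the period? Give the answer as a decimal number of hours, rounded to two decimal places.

Tue: 10:57 AM–3:25 PM = 4 h 28 min
Wed: 7:50 AM–2:10 PM = 6 h 20 min
Thu: 6:04 AM–4:18 PM = 10 h 14 min; less 30 min break → 9 h 44 min
Fri: 6:19 AM–12:54 PM = 6 h 35 min
Sat: 5:26 AM–10:44 AM = 5 h 18 min
Total: 4 h 28 min + 6 h 20 min + 9 h 44 min + 6 h 35 min + 5 h 18 min = 32 h 25 min.

32.42 hours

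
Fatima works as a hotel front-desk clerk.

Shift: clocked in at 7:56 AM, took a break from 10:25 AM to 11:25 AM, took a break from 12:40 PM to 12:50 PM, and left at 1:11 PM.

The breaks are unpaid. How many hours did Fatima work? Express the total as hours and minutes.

4 h 5 min

Shift: 7:56 AM–1:11 PM = 5 h 15 min; less 70 min break → 4 h 5 min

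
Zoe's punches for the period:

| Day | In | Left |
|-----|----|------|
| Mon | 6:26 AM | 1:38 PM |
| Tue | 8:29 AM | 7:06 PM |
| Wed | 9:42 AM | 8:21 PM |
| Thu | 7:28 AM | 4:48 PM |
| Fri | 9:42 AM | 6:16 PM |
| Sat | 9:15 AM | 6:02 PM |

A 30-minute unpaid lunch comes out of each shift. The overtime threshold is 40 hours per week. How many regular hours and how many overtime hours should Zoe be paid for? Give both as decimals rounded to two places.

Mon: 6:26 AM–1:38 PM = 7 h 12 min; less 30 min break → 6 h 42 min
Tue: 8:29 AM–7:06 PM = 10 h 37 min; less 30 min break → 10 h 7 min
Wed: 9:42 AM–8:21 PM = 10 h 39 min; less 30 min break → 10 h 9 min
Thu: 7:28 AM–4:48 PM = 9 h 20 min; less 30 min break → 8 h 50 min
Fri: 9:42 AM–6:16 PM = 8 h 34 min; less 30 min break → 8 h 4 min
Sat: 9:15 AM–6:02 PM = 8 h 47 min; less 30 min break → 8 h 17 min
Total worked: 52 h 9 min = 52.15 h.
Threshold 40 h → overtime 12 h 9 min, regular 40 h 0 min.

Regular 40.00 hours, overtime 12.15 hours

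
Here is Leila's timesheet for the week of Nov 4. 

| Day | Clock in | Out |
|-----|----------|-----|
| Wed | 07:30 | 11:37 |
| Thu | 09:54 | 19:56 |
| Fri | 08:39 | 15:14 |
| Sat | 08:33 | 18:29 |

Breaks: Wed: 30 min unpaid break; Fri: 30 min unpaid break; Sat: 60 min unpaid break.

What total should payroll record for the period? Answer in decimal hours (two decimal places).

Wed: 07:30–11:37 = 4 h 7 min; less 30 min break → 3 h 37 min
Thu: 09:54–19:56 = 10 h 2 min
Fri: 08:39–15:14 = 6 h 35 min; less 30 min break → 6 h 5 min
Sat: 08:33–18:29 = 9 h 56 min; less 60 min break → 8 h 56 min
Total: 3 h 37 min + 10 h 2 min + 6 h 5 min + 8 h 56 min = 28 h 40 min.

28.67 hours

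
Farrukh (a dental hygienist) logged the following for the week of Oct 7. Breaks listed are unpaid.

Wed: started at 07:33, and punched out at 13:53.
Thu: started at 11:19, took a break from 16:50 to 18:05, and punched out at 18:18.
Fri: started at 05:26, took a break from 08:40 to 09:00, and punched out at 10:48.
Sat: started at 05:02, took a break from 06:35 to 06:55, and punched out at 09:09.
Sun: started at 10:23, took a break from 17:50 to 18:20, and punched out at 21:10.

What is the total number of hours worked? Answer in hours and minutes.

31 h 10 min

Wed: 07:33–13:53 = 6 h 20 min
Thu: 11:19–18:18 = 6 h 59 min; less 75 min break → 5 h 44 min
Fri: 05:26–10:48 = 5 h 22 min; less 20 min break → 5 h 2 min
Sat: 05:02–09:09 = 4 h 7 min; less 20 min break → 3 h 47 min
Sun: 10:23–21:10 = 10 h 47 min; less 30 min break → 10 h 17 min
Total: 6 h 20 min + 5 h 44 min + 5 h 2 min + 3 h 47 min + 10 h 17 min = 31 h 10 min.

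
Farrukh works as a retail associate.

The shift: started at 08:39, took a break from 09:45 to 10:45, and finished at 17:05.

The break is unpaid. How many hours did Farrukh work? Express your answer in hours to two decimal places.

The shift: 08:39–17:05 = 8 h 26 min; less 60 min break → 7 h 26 min

7.43 hours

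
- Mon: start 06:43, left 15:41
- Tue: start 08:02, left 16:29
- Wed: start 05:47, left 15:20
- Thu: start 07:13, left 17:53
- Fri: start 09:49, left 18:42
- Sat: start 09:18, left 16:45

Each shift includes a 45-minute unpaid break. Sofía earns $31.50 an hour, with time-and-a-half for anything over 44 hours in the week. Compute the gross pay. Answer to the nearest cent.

Mon: 06:43–15:41 = 8 h 58 min; less 45 min break → 8 h 13 min
Tue: 08:02–16:29 = 8 h 27 min; less 45 min break → 7 h 42 min
Wed: 05:47–15:20 = 9 h 33 min; less 45 min break → 8 h 48 min
Thu: 07:13–17:53 = 10 h 40 min; less 45 min break → 9 h 55 min
Fri: 09:49–18:42 = 8 h 53 min; less 45 min break → 8 h 8 min
Sat: 09:18–16:45 = 7 h 27 min; less 45 min break → 6 h 42 min
Total worked: 49 h 28 min = 2968 min.
Regular 44 h 0 min = 2640 min at $31.50/h; overtime 5 h 28 min = 328 min at $47.25/h.
Pay = (2640 × $31.50 + 328 × $47.25) ÷ 60 = $1644.30.

$1644.30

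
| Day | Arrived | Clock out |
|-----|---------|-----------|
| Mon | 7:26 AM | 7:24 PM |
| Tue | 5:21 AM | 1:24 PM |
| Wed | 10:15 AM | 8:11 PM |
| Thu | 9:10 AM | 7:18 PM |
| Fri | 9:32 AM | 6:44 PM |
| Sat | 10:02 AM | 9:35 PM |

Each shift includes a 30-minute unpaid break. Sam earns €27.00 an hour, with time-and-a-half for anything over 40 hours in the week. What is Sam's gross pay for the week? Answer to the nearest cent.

Mon: 7:26 AM–7:24 PM = 11 h 58 min; less 30 min break → 11 h 28 min
Tue: 5:21 AM–1:24 PM = 8 h 3 min; less 30 min break → 7 h 33 min
Wed: 10:15 AM–8:11 PM = 9 h 56 min; less 30 min break → 9 h 26 min
Thu: 9:10 AM–7:18 PM = 10 h 8 min; less 30 min break → 9 h 38 min
Fri: 9:32 AM–6:44 PM = 9 h 12 min; less 30 min break → 8 h 42 min
Sat: 10:02 AM–9:35 PM = 11 h 33 min; less 30 min break → 11 h 3 min
Total worked: 57 h 50 min = 3470 min.
Regular 40 h 0 min = 2400 min at €27.00/h; overtime 17 h 50 min = 1070 min at €40.50/h.
Pay = (2400 × €27.00 + 1070 × €40.50) ÷ 60 = €1802.25.

€1802.25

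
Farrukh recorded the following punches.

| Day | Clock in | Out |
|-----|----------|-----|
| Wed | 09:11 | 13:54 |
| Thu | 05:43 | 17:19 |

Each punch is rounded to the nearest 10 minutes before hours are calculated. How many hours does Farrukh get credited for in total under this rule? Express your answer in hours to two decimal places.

16.33 hours

Wed: in 09:11→09:10, out 13:54→13:50; 4 h 40 min
Thu: in 05:43→05:40, out 17:19→17:20; 11 h 40 min
Total credited: 16 h 20 min.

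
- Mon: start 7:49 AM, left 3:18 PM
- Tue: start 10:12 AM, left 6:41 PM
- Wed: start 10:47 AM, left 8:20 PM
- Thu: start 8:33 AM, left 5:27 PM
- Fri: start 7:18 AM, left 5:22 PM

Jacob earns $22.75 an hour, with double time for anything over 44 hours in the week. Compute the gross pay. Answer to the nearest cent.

Mon: 7:49 AM–3:18 PM = 7 h 29 min
Tue: 10:12 AM–6:41 PM = 8 h 29 min
Wed: 10:47 AM–8:20 PM = 9 h 33 min
Thu: 8:33 AM–5:27 PM = 8 h 54 min
Fri: 7:18 AM–5:22 PM = 10 h 4 min
Total worked: 44 h 29 min = 2669 min.
Regular 44 h 0 min = 2640 min at $22.75/h; overtime 0 h 29 min = 29 min at $45.50/h.
Pay = (2640 × $22.75 + 29 × $45.50) ÷ 60 = $1022.99.

$1022.99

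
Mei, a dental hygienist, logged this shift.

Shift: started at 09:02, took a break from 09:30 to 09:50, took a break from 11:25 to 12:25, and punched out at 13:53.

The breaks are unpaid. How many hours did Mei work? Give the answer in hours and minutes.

Shift: 09:02–13:53 = 4 h 51 min; less 80 min break → 3 h 31 min

3 h 31 min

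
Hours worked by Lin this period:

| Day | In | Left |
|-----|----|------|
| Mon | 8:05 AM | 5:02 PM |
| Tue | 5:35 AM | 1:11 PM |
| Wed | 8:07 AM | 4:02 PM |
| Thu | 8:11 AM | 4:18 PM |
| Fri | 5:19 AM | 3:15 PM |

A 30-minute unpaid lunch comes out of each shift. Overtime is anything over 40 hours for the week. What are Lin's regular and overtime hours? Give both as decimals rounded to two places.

Regular 40.00 hours, overtime 0.02 hours

Mon: 8:05 AM–5:02 PM = 8 h 57 min; less 30 min break → 8 h 27 min
Tue: 5:35 AM–1:11 PM = 7 h 36 min; less 30 min break → 7 h 6 min
Wed: 8:07 AM–4:02 PM = 7 h 55 min; less 30 min break → 7 h 25 min
Thu: 8:11 AM–4:18 PM = 8 h 7 min; less 30 min break → 7 h 37 min
Fri: 5:19 AM–3:15 PM = 9 h 56 min; less 30 min break → 9 h 26 min
Total worked: 40 h 1 min = 40.02 h.
Threshold 40 h → overtime 0 h 1 min, regular 40 h 0 min.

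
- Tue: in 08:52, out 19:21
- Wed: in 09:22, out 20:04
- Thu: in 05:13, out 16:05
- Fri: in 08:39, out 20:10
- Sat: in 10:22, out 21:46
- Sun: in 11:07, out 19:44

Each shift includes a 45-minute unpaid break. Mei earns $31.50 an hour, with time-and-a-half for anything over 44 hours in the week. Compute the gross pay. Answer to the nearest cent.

Tue: 08:52–19:21 = 10 h 29 min; less 45 min break → 9 h 44 min
Wed: 09:22–20:04 = 10 h 42 min; less 45 min break → 9 h 57 min
Thu: 05:13–16:05 = 10 h 52 min; less 45 min break → 10 h 7 min
Fri: 08:39–20:10 = 11 h 31 min; less 45 min break → 10 h 46 min
Sat: 10:22–21:46 = 11 h 24 min; less 45 min break → 10 h 39 min
Sun: 11:07–19:44 = 8 h 37 min; less 45 min break → 7 h 52 min
Total worked: 59 h 5 min = 3545 min.
Regular 44 h 0 min = 2640 min at $31.50/h; overtime 15 h 5 min = 905 min at $47.25/h.
Pay = (2640 × $31.50 + 905 × $47.25) ÷ 60 = $2098.69.

$2098.69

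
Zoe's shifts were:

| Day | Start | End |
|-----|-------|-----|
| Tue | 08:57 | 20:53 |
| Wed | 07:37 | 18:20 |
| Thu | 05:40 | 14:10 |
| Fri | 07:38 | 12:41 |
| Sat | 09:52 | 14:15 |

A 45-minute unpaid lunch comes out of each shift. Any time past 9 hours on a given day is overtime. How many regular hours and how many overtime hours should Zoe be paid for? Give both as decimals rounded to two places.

Regular 33.68 hours, overtime 3.15 hours

Tue: 08:57–20:53 = 11 h 56 min; less 45 min break → 11 h 11 min
Wed: 07:37–18:20 = 10 h 43 min; less 45 min break → 9 h 58 min
Thu: 05:40–14:10 = 8 h 30 min; less 45 min break → 7 h 45 min
Fri: 07:38–12:41 = 5 h 3 min; less 45 min break → 4 h 18 min
Sat: 09:52–14:15 = 4 h 23 min; less 45 min break → 3 h 38 min
Tue reg 9 h 0 min / OT 2 h 11 min; Wed reg 9 h 0 min / OT 0 h 58 min; Thu reg 7 h 45 min / OT 0 h 0 min; Fri reg 4 h 18 min / OT 0 h 0 min; Sat reg 3 h 38 min / OT 0 h 0 min.
Totals: regular 33 h 41 min, overtime 3 h 9 min.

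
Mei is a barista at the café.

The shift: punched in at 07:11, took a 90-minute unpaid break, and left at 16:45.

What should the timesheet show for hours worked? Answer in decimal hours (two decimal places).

The shift: 07:11–16:45 = 9 h 34 min; less 90 min break → 8 h 4 min

8.07 hours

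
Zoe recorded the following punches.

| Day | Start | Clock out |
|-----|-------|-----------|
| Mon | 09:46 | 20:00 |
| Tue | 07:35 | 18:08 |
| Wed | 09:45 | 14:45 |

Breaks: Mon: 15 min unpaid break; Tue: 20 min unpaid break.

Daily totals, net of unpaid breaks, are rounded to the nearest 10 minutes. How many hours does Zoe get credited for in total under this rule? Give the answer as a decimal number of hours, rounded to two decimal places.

Mon: 09:46–20:00 = 10 h 14 min − 15 min = 9 h 59 min → rounds to 10 h 0 min
Tue: 07:35–18:08 = 10 h 33 min − 20 min = 10 h 13 min → rounds to 10 h 10 min
Wed: 09:45–14:45 = 5 h 0 min → rounds to 5 h 0 min
Total credited: 25 h 10 min.

25.17 hours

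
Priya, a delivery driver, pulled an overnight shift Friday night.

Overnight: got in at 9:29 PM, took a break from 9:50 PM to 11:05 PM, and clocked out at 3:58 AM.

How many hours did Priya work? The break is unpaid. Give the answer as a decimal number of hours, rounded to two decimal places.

5.23 hours

Overnight: 9:29 PM → midnight = 2 h 31 min; midnight → 3:58 AM = 3 h 58 min; span 6 h 29 min; less 75 min break → 5 h 14 min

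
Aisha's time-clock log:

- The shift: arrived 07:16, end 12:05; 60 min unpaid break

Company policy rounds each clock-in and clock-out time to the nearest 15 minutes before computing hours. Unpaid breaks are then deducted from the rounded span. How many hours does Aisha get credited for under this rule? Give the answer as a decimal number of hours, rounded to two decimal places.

3.75 hours

The shift: in 07:16→07:15, out 12:05→12:00; 4 h 45 min − 60 min = 3 h 45 min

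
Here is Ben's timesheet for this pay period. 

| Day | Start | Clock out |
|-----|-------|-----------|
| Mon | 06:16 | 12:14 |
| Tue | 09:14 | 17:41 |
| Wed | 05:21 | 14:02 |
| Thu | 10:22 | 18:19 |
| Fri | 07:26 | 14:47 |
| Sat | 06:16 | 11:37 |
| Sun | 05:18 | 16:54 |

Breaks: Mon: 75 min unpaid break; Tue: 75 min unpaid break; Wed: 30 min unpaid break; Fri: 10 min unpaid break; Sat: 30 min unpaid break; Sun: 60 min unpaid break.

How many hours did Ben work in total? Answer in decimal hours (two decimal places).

50.68 hours

Mon: 06:16–12:14 = 5 h 58 min; less 75 min break → 4 h 43 min
Tue: 09:14–17:41 = 8 h 27 min; less 75 min break → 7 h 12 min
Wed: 05:21–14:02 = 8 h 41 min; less 30 min break → 8 h 11 min
Thu: 10:22–18:19 = 7 h 57 min
Fri: 07:26–14:47 = 7 h 21 min; less 10 min break → 7 h 11 min
Sat: 06:16–11:37 = 5 h 21 min; less 30 min break → 4 h 51 min
Sun: 05:18–16:54 = 11 h 36 min; less 60 min break → 10 h 36 min
Total: 4 h 43 min + 7 h 12 min + 8 h 11 min + 7 h 57 min + 7 h 11 min + 4 h 51 min + 10 h 36 min = 50 h 41 min.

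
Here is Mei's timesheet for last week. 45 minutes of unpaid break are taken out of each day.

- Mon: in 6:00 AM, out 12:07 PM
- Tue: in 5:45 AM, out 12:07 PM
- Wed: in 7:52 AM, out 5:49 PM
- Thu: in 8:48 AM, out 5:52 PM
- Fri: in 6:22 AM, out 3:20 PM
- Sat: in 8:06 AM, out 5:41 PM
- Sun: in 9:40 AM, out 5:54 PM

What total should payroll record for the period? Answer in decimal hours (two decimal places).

53.03 hours

Mon: 6:00 AM–12:07 PM = 6 h 7 min; less 45 min break → 5 h 22 min
Tue: 5:45 AM–12:07 PM = 6 h 22 min; less 45 min break → 5 h 37 min
Wed: 7:52 AM–5:49 PM = 9 h 57 min; less 45 min break → 9 h 12 min
Thu: 8:48 AM–5:52 PM = 9 h 4 min; less 45 min break → 8 h 19 min
Fri: 6:22 AM–3:20 PM = 8 h 58 min; less 45 min break → 8 h 13 min
Sat: 8:06 AM–5:41 PM = 9 h 35 min; less 45 min break → 8 h 50 min
Sun: 9:40 AM–5:54 PM = 8 h 14 min; less 45 min break → 7 h 29 min
Total: 5 h 22 min + 5 h 37 min + 9 h 12 min + 8 h 19 min + 8 h 13 min + 8 h 50 min + 7 h 29 min = 53 h 2 min.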